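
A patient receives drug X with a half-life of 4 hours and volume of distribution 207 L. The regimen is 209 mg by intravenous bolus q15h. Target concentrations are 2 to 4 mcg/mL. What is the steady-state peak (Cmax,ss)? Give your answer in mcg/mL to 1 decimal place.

1.1 mcg/mL

k = ln2/t½ = ln2/4 ≈ 0.173287 h⁻¹; fraction remaining f = e^(−kτ) = e^(−0.173287×15) ≈ 0.0743.
Accumulation ratio R = 1/(1 − f) ≈ 1/0.9257 ≈ 1.0803.
Each bolus raises the concentration by D/Vd = 209/207 ≈ 1.010 mcg/mL.
Cmax,ss = C₀/(1 − f) ≈ 1.010/0.9257 ≈ 1.091 mcg/mL.
Peak 1.1 mcg/mL vs MTC 4 mcg/mL: below toxic threshold.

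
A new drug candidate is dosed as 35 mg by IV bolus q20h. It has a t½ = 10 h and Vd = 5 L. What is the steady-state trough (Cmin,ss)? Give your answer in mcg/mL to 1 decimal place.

τ = 20 h = 2 half-lives, so f = (1/2)^2 = 0.25.
Accumulation ratio R = 1/(1 − f) = 1/0.75 = 4/3.
Single-dose peak C₀ = D/Vd = 35/5 = 7 mcg/mL.
Steady-state peak Cmax,ss = C₀·R = 7 × 4/3 ≈ 9.333 mcg/mL.
Steady-state trough Cmin,ss = Cmax,ss·f ≈ 9.333 × 0.25 ≈ 2.333 mcg/mL.

2.3 mcg/mL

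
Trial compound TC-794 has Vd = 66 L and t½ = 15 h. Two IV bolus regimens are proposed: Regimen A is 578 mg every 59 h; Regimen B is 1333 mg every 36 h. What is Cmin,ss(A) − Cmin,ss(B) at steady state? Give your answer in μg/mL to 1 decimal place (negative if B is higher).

Regimen A: f = (1/2)^(59/15) ≈ 0.0655; Cmin,ss = (578/66)·f/(1−f) ≈ 0.614 μg/mL.
Regimen B: f = (1/2)^(36/15) ≈ 0.1895; Cmin,ss = (1333/66)·f/(1−f) ≈ 4.722 μg/mL.
Difference ≈ 0.614 − 4.722 ≈ -4.108 μg/mL.

-4.1 μg/mL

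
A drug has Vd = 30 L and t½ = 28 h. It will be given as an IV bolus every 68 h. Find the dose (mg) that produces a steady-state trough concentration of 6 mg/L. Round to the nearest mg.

τ/t½ = 68/28 ≈ 2.4286, so f = (1/2)^(68/28) ≈ 0.185749.
Cmin,ss = (D/Vd)·f/(1−f), so D = Cmin,ss·Vd·(1−f)/f.
D = 6 × 30 × (1−f)/f ≈ 6 × 30 × 4.38361 ≈ 789.05 mg.

789 mg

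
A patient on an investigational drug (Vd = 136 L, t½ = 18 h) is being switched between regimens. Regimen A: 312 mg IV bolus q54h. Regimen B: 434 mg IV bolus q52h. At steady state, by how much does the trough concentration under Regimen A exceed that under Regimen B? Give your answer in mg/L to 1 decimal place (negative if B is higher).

Regimen A: f = (1/2)^(54/18) ≈ 0.1250; Cmin,ss = (312/136)·f/(1−f) ≈ 0.328 mg/L.
Regimen B: f = (1/2)^(52/18) ≈ 0.1350; Cmin,ss = (434/136)·f/(1−f) ≈ 0.498 mg/L.
Difference ≈ 0.328 − 0.498 ≈ -0.170 mg/L.

-0.2 mg/L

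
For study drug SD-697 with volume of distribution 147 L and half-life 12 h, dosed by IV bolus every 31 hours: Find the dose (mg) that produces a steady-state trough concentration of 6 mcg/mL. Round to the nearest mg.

τ/t½ = 31/12 ≈ 2.5833, so f = (1/2)^(31/12) ≈ 0.166855.
Cmin,ss = (D/Vd)·f/(1−f), so D = Cmin,ss·Vd·(1−f)/f.
D = 6 × 147 × (1−f)/f ≈ 6 × 147 × 4.99323 ≈ 4404.03 mg.

4404 mg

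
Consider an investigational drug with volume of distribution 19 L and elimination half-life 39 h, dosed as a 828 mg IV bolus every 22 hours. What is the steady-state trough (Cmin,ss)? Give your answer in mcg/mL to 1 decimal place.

τ/t½ = 22/39 ≈ 0.5641, so fraction remaining f = (1/2)^(22/39) ≈ 0.6764.
At steady state, accumulation factor R = 1/(1 − e^(−kτ)) ≈ 3.0902.
Single-dose peak C₀ = D/Vd = 828/19 ≈ 43.579 mcg/mL.
Steady-state peak Cmax,ss = C₀·R ≈ 43.579 × 3.0902 ≈ 134.668 mcg/mL.
Steady-state trough Cmin,ss = Cmax,ss·f ≈ 134.668 × 0.6764 ≈ 91.089 mcg/mL.

91.1 mcg/mL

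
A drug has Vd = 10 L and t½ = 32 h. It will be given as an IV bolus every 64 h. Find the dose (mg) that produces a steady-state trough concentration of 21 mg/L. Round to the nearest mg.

630 mg

τ/t½ = 64/32 ≈ 2, so f = (1/2)^(64/32) ≈ 0.250000.
Cmin,ss = (D/Vd)·f/(1−f), so D = Cmin,ss·Vd·(1−f)/f.
D = 21 × 10 × (1−f)/f ≈ 21 × 10 × 3.00000 ≈ 630.00 mg.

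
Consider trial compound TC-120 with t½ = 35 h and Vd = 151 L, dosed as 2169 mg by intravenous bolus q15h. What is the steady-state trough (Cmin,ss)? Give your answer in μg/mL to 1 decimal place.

τ/t½ = 15/35 ≈ 0.42857, so fraction remaining f = (1/2)^(15/35) ≈ 0.7430.
At steady state, accumulation factor R = 1/(1 − e^(−kτ)) ≈ 3.8911.
Single-dose peak C₀ = D/Vd = 2169/151 ≈ 14.364 μg/mL.
Steady-state peak Cmax,ss = C₀·R ≈ 14.364 × 3.8911 ≈ 55.892 μg/mL.
Steady-state trough Cmin,ss = Cmax,ss·f ≈ 55.892 × 0.7430 ≈ 41.528 μg/mL.

41.5 μg/mL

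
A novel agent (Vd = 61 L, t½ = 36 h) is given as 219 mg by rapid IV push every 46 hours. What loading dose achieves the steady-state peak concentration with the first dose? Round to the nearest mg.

f = (1/2)^(46/36) ≈ 0.412430; accumulation ratio R = 1/(1−f) ≈ 1.70192.
Loading dose to hit Cmax,ss on first dose: D_load = D_maint·R ≈ 219 × 1.70192 ≈ 372.72 mg.

373 mg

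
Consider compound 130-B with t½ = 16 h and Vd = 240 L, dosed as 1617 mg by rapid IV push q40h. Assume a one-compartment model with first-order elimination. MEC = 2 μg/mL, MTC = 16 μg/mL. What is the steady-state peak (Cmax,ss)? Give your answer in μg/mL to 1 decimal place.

8.2 μg/mL

τ/t½ = 40/16 ≈ 2.5, so fraction remaining f = (1/2)^(40/16) ≈ 0.1768.
At steady state, accumulation factor R = 1/(1 − e^(−kτ)) ≈ 1.2148.
Each bolus raises the concentration by D/Vd = 1617/240 ≈ 6.737 μg/mL.
Steady-state peak Cmax,ss = C₀·R ≈ 6.737 × 1.2148 ≈ 8.184 μg/mL.
Peak 8.2 μg/mL vs MTC 16 μg/mL: below toxic threshold.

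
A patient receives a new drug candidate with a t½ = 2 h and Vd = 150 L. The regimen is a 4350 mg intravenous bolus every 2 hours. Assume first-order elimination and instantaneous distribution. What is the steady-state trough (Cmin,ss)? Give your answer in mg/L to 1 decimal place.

τ = 2 h = 1 half-life, so f = (1/2)^1 = 0.5.
At steady state, R = 1/(1 − 0.5) = 2/1.
Single-dose peak C₀ = D/Vd = 4350/150 = 29 mg/L.
Steady-state peak Cmax,ss = C₀·R = 29 × 2/1 ≈ 58.000 mg/L.
Steady-state trough Cmin,ss = Cmax,ss·f ≈ 58.000 × 0.5 ≈ 29.000 mg/L.

29.0 mg/L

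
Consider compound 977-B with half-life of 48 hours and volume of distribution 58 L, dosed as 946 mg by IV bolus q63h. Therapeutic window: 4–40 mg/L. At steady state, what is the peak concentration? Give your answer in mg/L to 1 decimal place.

27.3 mg/L

Over one 63-h interval, 63/48 ≈ 1.3125 half-lives elapse, leaving f ≈ 0.4026 of each dose.
At steady state, accumulation factor R = 1/(1 − e^(−kτ)) ≈ 1.6739.
Each bolus raises the concentration by D/Vd = 946/58 ≈ 16.310 mg/L.
Steady-state peak Cmax,ss = C₀·R ≈ 16.310 × 1.6739 ≈ 27.301 mg/L.
Peak 27.3 mg/L vs MTC 40 mg/L: below toxic threshold.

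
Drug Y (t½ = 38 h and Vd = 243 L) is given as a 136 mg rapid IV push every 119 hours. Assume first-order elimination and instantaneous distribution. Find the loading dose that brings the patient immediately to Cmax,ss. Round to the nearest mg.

f = (1/2)^(119/38) ≈ 0.114104; accumulation ratio R = 1/(1−f) ≈ 1.12880.
Loading dose to hit Cmax,ss on first dose: D_load = D_maint·R ≈ 136 × 1.12880 ≈ 153.52 mg.

154 mg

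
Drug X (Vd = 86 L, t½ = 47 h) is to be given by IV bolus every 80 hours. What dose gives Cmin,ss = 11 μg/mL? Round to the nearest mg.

τ/t½ = 80/47 ≈ 1.7021, so f = (1/2)^(80/47) ≈ 0.307333.
Cmin,ss = (D/Vd)·f/(1−f), so D = Cmin,ss·Vd·(1−f)/f.
D = 11 × 86 × (1−f)/f ≈ 11 × 86 × 2.25380 ≈ 2132.09 mg.

2132 mg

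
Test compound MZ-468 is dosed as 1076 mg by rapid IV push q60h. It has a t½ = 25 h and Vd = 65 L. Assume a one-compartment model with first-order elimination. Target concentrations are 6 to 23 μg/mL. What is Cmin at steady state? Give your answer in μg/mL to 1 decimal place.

k = ln2/t½ = ln2/25 ≈ 0.027726 h⁻¹; fraction remaining f = e^(−kτ) = e^(−0.027726×60) ≈ 0.1895.
At steady state, accumulation factor R = 1/(1 − e^(−kτ)) ≈ 1.2338.
Single-dose peak C₀ = D/Vd = 1076/65 ≈ 16.554 μg/mL.
Steady-state peak Cmax,ss = C₀·R ≈ 16.554 × 1.2338 ≈ 20.424 μg/mL.
Steady-state trough Cmin,ss = Cmax,ss·f ≈ 20.424 × 0.1895 ≈ 3.870 μg/mL.
Trough 3.9 μg/mL vs MEC 6 μg/mL: subtherapeutic.

3.9 μg/mL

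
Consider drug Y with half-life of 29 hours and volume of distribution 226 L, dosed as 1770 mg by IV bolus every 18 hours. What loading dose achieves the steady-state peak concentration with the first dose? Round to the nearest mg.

f = (1/2)^(18/29) ≈ 0.650360; accumulation ratio R = 1/(1−f) ≈ 2.86008.
Loading dose to hit Cmax,ss on first dose: D_load = D_maint·R ≈ 1770 × 2.86008 ≈ 5062.34 mg.

5062 mg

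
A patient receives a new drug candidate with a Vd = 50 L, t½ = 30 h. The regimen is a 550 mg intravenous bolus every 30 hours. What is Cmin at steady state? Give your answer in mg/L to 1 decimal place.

11.0 mg/L

τ = 30 h = 1 half-life, so f = (1/2)^1 = 0.5.
Accumulation ratio R = 1/(1 − f) = 1/0.5 = 2/1.
Single-dose peak C₀ = D/Vd = 550/50 = 11 mg/L.
Steady-state peak Cmax,ss = C₀·R = 11 × 2/1 ≈ 22.000 mg/L.
Steady-state trough Cmin,ss = Cmax,ss·f ≈ 22.000 × 0.5 ≈ 11.000 mg/L.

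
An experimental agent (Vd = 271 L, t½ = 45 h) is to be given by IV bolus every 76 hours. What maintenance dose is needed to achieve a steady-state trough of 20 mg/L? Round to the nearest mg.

τ/t½ = 76/45 ≈ 1.6889, so f = (1/2)^(76/45) ≈ 0.310166.
Cmin,ss = (D/Vd)·f/(1−f), so D = Cmin,ss·Vd·(1−f)/f.
D = 20 × 271 × (1−f)/f ≈ 20 × 271 × 2.22408 ≈ 12054.51 mg.

12055 mg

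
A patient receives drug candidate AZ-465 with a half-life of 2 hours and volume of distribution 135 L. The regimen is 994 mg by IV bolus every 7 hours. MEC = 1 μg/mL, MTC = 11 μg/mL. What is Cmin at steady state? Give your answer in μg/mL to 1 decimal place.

τ/t½ = 7/2 ≈ 3.5, so fraction remaining f = (1/2)^(7/2) ≈ 0.0884.
At steady state, accumulation factor R = 1/(1 − e^(−kτ)) ≈ 1.0970.
Each bolus raises the concentration by D/Vd = 994/135 ≈ 7.363 μg/mL.
Steady-state peak Cmax,ss = C₀·R ≈ 7.363 × 1.0970 ≈ 8.077 μg/mL.
One interval later, Cmin,ss = Cmax,ss·e^(−kτ) ≈ 8.077 × 0.0884 ≈ 0.714 μg/mL.
Trough 0.7 μg/mL vs MEC 1 μg/mL: subtherapeutic.

0.7 μg/mL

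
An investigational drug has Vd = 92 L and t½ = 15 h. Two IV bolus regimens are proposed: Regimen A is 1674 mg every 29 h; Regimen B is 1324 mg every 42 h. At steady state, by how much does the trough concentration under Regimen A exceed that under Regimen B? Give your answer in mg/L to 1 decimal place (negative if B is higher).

4.0 mg/L

Regimen A: f = (1/2)^(29/15) ≈ 0.2618; Cmin,ss = (1674/92)·f/(1−f) ≈ 6.453 mg/L.
Regimen B: f = (1/2)^(42/15) ≈ 0.1436; Cmin,ss = (1324/92)·f/(1−f) ≈ 2.413 mg/L.
Difference ≈ 6.453 − 2.413 ≈ 4.040 mg/L.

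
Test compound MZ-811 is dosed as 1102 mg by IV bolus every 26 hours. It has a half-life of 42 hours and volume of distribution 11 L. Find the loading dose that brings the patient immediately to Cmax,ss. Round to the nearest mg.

3159 mg

f = (1/2)^(26/42) ≈ 0.651101; accumulation ratio R = 1/(1−f) ≈ 2.86616.
Loading dose to hit Cmax,ss on first dose: D_load = D_maint·R ≈ 1102 × 2.86616 ≈ 3158.51 mg.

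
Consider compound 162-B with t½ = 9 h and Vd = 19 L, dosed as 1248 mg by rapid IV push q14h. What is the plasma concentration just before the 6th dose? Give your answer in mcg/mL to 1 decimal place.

f = (1/2)^(τ/t½) = (1/2)^(14/9) ≈ 0.3402.
C₀ = D/Vd = 1248/19 ≈ 65.684 mcg/mL.
Before the 6th dose, 5 doses have been given. Superposition: Cmin = C₀·(f + f² + … + f^5).
≈ 65.684 × (0.3402 + 0.1157 + 0.0394 + 0.0134 + 0.0046) ≈ 65.684 × 0.5133 ≈ 33.716 mcg/mL.

33.7 mcg/mL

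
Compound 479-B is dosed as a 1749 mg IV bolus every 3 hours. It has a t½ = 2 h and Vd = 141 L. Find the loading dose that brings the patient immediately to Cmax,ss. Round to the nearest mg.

2706 mg

f = (1/2)^(3/2) ≈ 0.353553; accumulation ratio R = 1/(1−f) ≈ 1.54692.
Loading dose to hit Cmax,ss on first dose: D_load = D_maint·R ≈ 1749 × 1.54692 ≈ 2705.56 mg.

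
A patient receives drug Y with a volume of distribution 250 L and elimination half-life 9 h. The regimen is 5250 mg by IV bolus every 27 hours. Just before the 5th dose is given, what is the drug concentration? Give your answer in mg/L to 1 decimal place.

3.0 mg/L

f = (1/2)^(τ/t½) = (1/2)^(27/9) ≈ 0.1250.
C₀ = D/Vd = 5250/250 ≈ 21.000 mg/L.
Before the 5th dose, 4 doses have been given. Superposition: Cmin = C₀·(f + f² + … + f^4).
≈ 21.000 × (0.1250 + 0.0156 + 0.0020 + 0.0002) ≈ 21.000 × 0.1428 ≈ 2.999 mg/L.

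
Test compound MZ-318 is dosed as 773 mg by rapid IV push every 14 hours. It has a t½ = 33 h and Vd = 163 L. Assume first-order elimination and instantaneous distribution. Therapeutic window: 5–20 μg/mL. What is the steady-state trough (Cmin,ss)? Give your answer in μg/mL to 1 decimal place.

13.9 μg/mL

τ/t½ = 14/33 ≈ 0.42424, so fraction remaining f = (1/2)^(14/33) ≈ 0.7452.
Single-dose peak C₀ = D/Vd = 773/163 ≈ 4.742 μg/mL.
Steady-state trough Cmin,ss = C₀·f/(1−f) ≈ 4.742 × 0.7452/0.2548 ≈ 13.869 μg/mL.
Trough 13.9 μg/mL vs MEC 5 μg/mL: adequate.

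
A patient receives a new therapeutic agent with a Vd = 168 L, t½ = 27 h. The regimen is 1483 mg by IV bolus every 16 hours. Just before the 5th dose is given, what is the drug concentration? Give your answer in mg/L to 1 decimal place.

14.0 mg/L

f = (1/2)^(τ/t½) = (1/2)^(16/27) ≈ 0.6632.
C₀ = D/Vd = 1483/168 ≈ 8.827 mg/L.
Before the 5th dose, 4 doses have been given. Superposition: Cmin = C₀·(f + f² + … + f^4).
≈ 8.827 × (0.6632 + 0.4398 + 0.2917 + 0.1935) ≈ 8.827 × 1.5882 ≈ 14.019 mg/L.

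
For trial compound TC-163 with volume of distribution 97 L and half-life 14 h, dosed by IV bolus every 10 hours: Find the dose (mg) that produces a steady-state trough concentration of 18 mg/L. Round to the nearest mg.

1119 mg

τ/t½ = 10/14 ≈ 0.71429, so f = (1/2)^(10/14) ≈ 0.609507.
Cmin,ss = (D/Vd)·f/(1−f), so D = Cmin,ss·Vd·(1−f)/f.
D = 18 × 97 × (1−f)/f ≈ 18 × 97 × 0.64067 ≈ 1118.61 mg.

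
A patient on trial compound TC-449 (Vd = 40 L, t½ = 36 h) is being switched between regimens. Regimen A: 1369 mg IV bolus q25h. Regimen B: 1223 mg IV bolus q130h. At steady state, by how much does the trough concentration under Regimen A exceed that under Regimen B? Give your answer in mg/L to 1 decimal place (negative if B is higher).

Regimen A: f = (1/2)^(25/36) ≈ 0.6179; Cmin,ss = (1369/40)·f/(1−f) ≈ 55.346 mg/L.
Regimen B: f = (1/2)^(130/36) ≈ 0.0818; Cmin,ss = (1223/40)·f/(1−f) ≈ 2.724 mg/L.
Difference ≈ 55.346 − 2.724 ≈ 52.622 mg/L.

52.6 mg/L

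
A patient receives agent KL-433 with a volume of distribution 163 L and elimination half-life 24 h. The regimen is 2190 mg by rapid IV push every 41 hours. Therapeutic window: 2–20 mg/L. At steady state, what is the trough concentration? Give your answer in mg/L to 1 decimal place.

5.9 mg/L

k = ln2/t½ = ln2/24 ≈ 0.028881 h⁻¹; fraction remaining f = e^(−kτ) = e^(−0.028881×41) ≈ 0.3060.
Accumulation ratio R = 1/(1 − f) ≈ 1/0.6940 ≈ 1.4409.
Each bolus raises the concentration by D/Vd = 2190/163 ≈ 13.436 mg/L.
Steady-state peak Cmax,ss = C₀·R ≈ 13.436 × 1.4409 ≈ 19.360 mg/L.
Steady-state trough Cmin,ss = Cmax,ss·f ≈ 19.360 × 0.3060 ≈ 5.924 mg/L.
Trough 5.9 mg/L vs MEC 2 mg/L: adequate.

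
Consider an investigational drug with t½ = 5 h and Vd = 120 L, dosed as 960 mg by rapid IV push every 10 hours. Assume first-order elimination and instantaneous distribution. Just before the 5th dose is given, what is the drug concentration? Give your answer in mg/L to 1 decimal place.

f = (1/2)^(τ/t½) = (1/2)^(10/5) ≈ 0.2500.
C₀ = D/Vd = 960/120 ≈ 8.000 mg/L.
Before the 5th dose, 4 doses have been given. Superposition: Cmin = C₀·(f + f² + … + f^4).
≈ 8.000 × (0.2500 + 0.0625 + 0.0156 + 0.0039) ≈ 8.000 × 0.3320 ≈ 2.656 mg/L.

2.7 mg/L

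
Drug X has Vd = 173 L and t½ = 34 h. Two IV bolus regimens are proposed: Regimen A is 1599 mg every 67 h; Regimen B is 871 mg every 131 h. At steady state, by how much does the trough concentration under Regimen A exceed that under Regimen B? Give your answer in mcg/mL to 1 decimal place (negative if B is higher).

2.8 mcg/mL

Regimen A: f = (1/2)^(67/34) ≈ 0.2551; Cmin,ss = (1599/173)·f/(1−f) ≈ 3.165 mcg/mL.
Regimen B: f = (1/2)^(131/34) ≈ 0.0692; Cmin,ss = (871/173)·f/(1−f) ≈ 0.374 mcg/mL.
Difference ≈ 3.165 − 0.374 ≈ 2.791 mcg/mL.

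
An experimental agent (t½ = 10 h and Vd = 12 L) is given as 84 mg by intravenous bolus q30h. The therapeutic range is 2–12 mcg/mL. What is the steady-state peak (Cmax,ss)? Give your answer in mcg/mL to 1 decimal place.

8.0 mcg/mL

τ = 30 h = 3 half-lives, so f = (1/2)^3 = 0.125.
Accumulation ratio R = 1/(1 − f) = 1/0.875 = 8/7.
Single-dose peak C₀ = D/Vd = 84/12 = 7 mcg/mL.
Steady-state peak Cmax,ss = C₀·R = 7 × 8/7 ≈ 8.000 mcg/mL.
Peak 8.0 mcg/mL vs MTC 12 mcg/mL: below toxic threshold.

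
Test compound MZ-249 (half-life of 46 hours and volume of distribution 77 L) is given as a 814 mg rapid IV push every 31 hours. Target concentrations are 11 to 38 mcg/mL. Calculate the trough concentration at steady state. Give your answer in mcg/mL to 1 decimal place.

17.8 mcg/mL

Over one 31-h interval, 31/46 ≈ 0.67391 half-lives elapse, leaving f ≈ 0.6268 of each dose.
Accumulation ratio R = 1/(1 − f) ≈ 1/0.3732 ≈ 2.6795.
Single-dose peak C₀ = D/Vd = 814/77 ≈ 10.571 mcg/mL.
Steady-state peak Cmax,ss = C₀·R ≈ 10.571 × 2.6795 ≈ 28.325 mcg/mL.
Steady-state trough Cmin,ss = Cmax,ss·f ≈ 28.325 × 0.6268 ≈ 17.754 mcg/mL.
Trough 17.8 mcg/mL vs MEC 11 mcg/mL: adequate.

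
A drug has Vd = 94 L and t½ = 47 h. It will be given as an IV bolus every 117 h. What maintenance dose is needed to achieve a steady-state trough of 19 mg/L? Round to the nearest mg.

τ/t½ = 117/47 ≈ 2.4894, so f = (1/2)^(117/47) ≈ 0.178085.
Cmin,ss = (D/Vd)·f/(1−f), so D = Cmin,ss·Vd·(1−f)/f.
D = 19 × 94 × (1−f)/f ≈ 19 × 94 × 4.61530 ≈ 8242.93 mg.

8243 mg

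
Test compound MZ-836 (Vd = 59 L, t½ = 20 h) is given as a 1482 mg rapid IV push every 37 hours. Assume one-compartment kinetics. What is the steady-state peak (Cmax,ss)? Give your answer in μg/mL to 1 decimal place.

34.8 μg/mL

Over one 37-h interval, 37/20 ≈ 1.85 half-lives elapse, leaving f ≈ 0.2774 of each dose.
At steady state, accumulation factor R = 1/(1 − e^(−kτ)) ≈ 1.3839.
Single-dose peak C₀ = D/Vd = 1482/59 ≈ 25.119 μg/mL.
Steady-state peak Cmax,ss = C₀·R ≈ 25.119 × 1.3839 ≈ 34.762 μg/mL.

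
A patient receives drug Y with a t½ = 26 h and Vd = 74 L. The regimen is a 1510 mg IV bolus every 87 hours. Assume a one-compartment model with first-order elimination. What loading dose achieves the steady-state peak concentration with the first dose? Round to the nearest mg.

f = (1/2)^(87/26) ≈ 0.098335; accumulation ratio R = 1/(1−f) ≈ 1.10906.
Loading dose to hit Cmax,ss on first dose: D_load = D_maint·R ≈ 1510 × 1.10906 ≈ 1674.68 mg.

1675 mg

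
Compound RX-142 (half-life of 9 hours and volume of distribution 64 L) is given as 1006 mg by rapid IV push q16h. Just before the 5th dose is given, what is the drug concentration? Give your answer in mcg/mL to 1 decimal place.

f = (1/2)^(τ/t½) = (1/2)^(16/9) ≈ 0.2916.
C₀ = D/Vd = 1006/64 ≈ 15.719 mcg/mL.
Before the 5th dose, 4 doses have been given. Superposition: Cmin = C₀·(f + f² + … + f^4).
≈ 15.719 × (0.2916 + 0.0850 + 0.0248 + 0.0072) ≈ 15.719 × 0.4086 ≈ 6.423 mcg/mL.

6.4 mcg/mL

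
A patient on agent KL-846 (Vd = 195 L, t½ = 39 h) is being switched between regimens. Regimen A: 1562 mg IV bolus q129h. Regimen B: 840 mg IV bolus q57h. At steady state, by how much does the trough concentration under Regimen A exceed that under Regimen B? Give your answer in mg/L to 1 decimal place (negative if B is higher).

-1.6 mg/L

Regimen A: f = (1/2)^(129/39) ≈ 0.1010; Cmin,ss = (1562/195)·f/(1−f) ≈ 0.900 mg/L.
Regimen B: f = (1/2)^(57/39) ≈ 0.3631; Cmin,ss = (840/195)·f/(1−f) ≈ 2.456 mg/L.
Difference ≈ 0.900 − 2.456 ≈ -1.556 mg/L.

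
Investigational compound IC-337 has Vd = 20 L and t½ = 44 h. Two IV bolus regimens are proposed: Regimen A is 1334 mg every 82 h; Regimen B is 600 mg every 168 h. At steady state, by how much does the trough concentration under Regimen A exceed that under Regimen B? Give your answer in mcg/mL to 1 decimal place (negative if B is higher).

Regimen A: f = (1/2)^(82/44) ≈ 0.2748; Cmin,ss = (1334/20)·f/(1−f) ≈ 25.275 mcg/mL.
Regimen B: f = (1/2)^(168/44) ≈ 0.0709; Cmin,ss = (600/20)·f/(1−f) ≈ 2.289 mcg/mL.
Difference ≈ 25.275 − 2.289 ≈ 22.986 mcg/mL.

23.0 mcg/mL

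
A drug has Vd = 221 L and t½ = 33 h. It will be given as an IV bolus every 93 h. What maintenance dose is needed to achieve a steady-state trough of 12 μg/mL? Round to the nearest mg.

τ/t½ = 93/33 ≈ 2.8182, so f = (1/2)^(93/33) ≈ 0.141789.
Cmin,ss = (D/Vd)·f/(1−f), so D = Cmin,ss·Vd·(1−f)/f.
D = 12 × 221 × (1−f)/f ≈ 12 × 221 × 6.05273 ≈ 16051.84 mg.

16052 mg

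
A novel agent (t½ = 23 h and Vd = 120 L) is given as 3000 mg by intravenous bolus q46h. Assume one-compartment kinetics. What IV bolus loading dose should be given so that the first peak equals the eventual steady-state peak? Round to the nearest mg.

4000 mg

f = (1/2)^(46/23) ≈ 0.250000; accumulation ratio R = 1/(1−f) ≈ 1.33333.
Loading dose to hit Cmax,ss on first dose: D_load = D_maint·R ≈ 3000 × 1.33333 ≈ 3999.99 mg.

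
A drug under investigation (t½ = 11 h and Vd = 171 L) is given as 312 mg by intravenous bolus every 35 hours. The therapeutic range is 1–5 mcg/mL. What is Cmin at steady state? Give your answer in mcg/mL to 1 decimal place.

k = ln2/t½ = ln2/11 ≈ 0.063013 h⁻¹; fraction remaining f = e^(−kτ) = e^(−0.063013×35) ≈ 0.1102.
Single-dose peak C₀ = D/Vd = 312/171 ≈ 1.825 mcg/mL.
Steady-state trough Cmin,ss = C₀·f/(1−f) ≈ 1.825 × 0.1102/0.8898 ≈ 0.226 mcg/mL.
Trough 0.2 mcg/mL vs MEC 1 mcg/mL: subtherapeutic.

0.2 mcg/mL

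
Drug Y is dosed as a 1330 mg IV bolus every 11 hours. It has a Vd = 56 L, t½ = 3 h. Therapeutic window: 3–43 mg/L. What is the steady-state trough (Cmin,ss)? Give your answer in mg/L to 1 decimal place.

2.0 mg/L

k = ln2/t½ = ln2/3 ≈ 0.231049 h⁻¹; fraction remaining f = e^(−kτ) = e^(−0.231049×11) ≈ 0.0787.
Each bolus raises the concentration by D/Vd = 1330/56 ≈ 23.750 mg/L.
Steady-state trough Cmin,ss = C₀·f/(1−f) ≈ 23.750 × 0.0787/0.9213 ≈ 2.029 mg/L.
Trough 2.0 mg/L vs MEC 3 mg/L: subtherapeutic.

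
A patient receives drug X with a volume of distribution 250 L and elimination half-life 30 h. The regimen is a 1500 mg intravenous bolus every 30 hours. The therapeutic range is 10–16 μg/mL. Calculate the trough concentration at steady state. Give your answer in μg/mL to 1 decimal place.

6.0 μg/mL

The dosing interval is 1 half-life, so f = 2^(−1) = 0.5.
At steady state, R = 1/(1 − 0.5) = 2/1.
Single-dose peak C₀ = D/Vd = 1500/250 = 6 μg/mL.
Steady-state peak Cmax,ss = C₀·R = 6 × 2/1 ≈ 12.000 μg/mL.
Steady-state trough Cmin,ss = Cmax,ss·f ≈ 12.000 × 0.5 ≈ 6.000 μg/mL.
Trough 6.0 μg/mL vs MEC 10 μg/mL: subtherapeutic.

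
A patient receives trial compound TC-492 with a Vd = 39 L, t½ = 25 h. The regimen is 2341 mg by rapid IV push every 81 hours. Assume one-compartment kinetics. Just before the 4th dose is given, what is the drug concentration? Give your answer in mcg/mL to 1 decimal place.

7.1 mcg/mL

f = (1/2)^(τ/t½) = (1/2)^(81/25) ≈ 0.1058.
C₀ = D/Vd = 2341/39 ≈ 60.026 mcg/mL.
Before the 4th dose, 3 doses have been given. Superposition: Cmin = C₀·(f + f² + … + f^3).
≈ 60.026 × (0.1058 + 0.0112 + 0.0012) ≈ 60.026 × 0.1182 ≈ 7.095 mcg/mL.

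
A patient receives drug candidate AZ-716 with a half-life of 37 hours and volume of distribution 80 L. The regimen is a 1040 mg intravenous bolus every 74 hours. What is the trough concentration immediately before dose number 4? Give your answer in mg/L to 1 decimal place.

f = (1/2)^(τ/t½) = (1/2)^(74/37) ≈ 0.2500.
C₀ = D/Vd = 1040/80 ≈ 13.000 mg/L.
Before the 4th dose, 3 doses have been given. Superposition: Cmin = C₀·(f + f² + … + f^3).
≈ 13.000 × (0.2500 + 0.0625 + 0.0156) ≈ 13.000 × 0.3281 ≈ 4.265 mg/L.

4.3 mg/L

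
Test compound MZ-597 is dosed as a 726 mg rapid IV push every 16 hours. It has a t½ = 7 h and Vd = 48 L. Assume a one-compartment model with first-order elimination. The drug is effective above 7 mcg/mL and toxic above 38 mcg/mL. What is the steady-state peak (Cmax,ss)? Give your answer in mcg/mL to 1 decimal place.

19.0 mcg/mL

τ/t½ = 16/7 ≈ 2.2857, so fraction remaining f = (1/2)^(16/7) ≈ 0.2051.
At steady state, accumulation factor R = 1/(1 − e^(−kτ)) ≈ 1.2580.
Each bolus raises the concentration by D/Vd = 726/48 ≈ 15.125 mcg/mL.
Steady-state peak Cmax,ss = C₀·R ≈ 15.125 × 1.2580 ≈ 19.027 mcg/mL.
Peak 19.0 mcg/mL vs MTC 38 mcg/mL: below toxic threshold.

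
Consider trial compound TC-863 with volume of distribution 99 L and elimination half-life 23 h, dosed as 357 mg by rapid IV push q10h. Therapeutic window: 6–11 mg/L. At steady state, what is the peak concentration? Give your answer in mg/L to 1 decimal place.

13.9 mg/L

Over one 10-h interval, 10/23 ≈ 0.43478 half-lives elapse, leaving f ≈ 0.7398 of each dose.
Accumulation ratio R = 1/(1 − f) ≈ 1/0.2602 ≈ 3.8432.
Each bolus raises the concentration by D/Vd = 357/99 ≈ 3.606 mg/L.
Steady-state peak Cmax,ss = C₀·R ≈ 3.606 × 3.8432 ≈ 13.859 mg/L.
Peak 13.9 mg/L vs MTC 11 mg/L: exceeds toxic threshold.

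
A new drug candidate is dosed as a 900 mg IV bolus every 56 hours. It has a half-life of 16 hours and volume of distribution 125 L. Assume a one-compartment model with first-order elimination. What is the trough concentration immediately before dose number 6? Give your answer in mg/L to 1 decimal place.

f = (1/2)^(τ/t½) = (1/2)^(56/16) ≈ 0.0884.
C₀ = D/Vd = 900/125 ≈ 7.200 mg/L.
Before the 6th dose, 5 doses have been given. Superposition: Cmin = C₀·(f + f² + … + f^5).
≈ 7.200 × (0.0884 + 0.0078 + 0.0007 + 0.0001 + 0.0000) ≈ 7.200 × 0.0970 ≈ 0.698 mg/L.

0.7 mg/L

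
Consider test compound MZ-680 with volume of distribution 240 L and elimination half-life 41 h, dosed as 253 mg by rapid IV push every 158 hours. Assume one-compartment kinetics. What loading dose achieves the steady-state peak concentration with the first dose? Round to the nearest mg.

272 mg

f = (1/2)^(158/41) ≈ 0.069172; accumulation ratio R = 1/(1−f) ≈ 1.07431.
Loading dose to hit Cmax,ss on first dose: D_load = D_maint·R ≈ 253 × 1.07431 ≈ 271.80 mg.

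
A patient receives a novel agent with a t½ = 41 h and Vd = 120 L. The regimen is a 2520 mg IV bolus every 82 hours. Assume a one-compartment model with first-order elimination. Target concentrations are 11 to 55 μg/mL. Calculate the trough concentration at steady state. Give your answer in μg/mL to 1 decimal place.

7.0 μg/mL

The dosing interval is 2 half-lives, so f = 2^(−2) = 0.25.
At steady state, R = 1/(1 − 0.25) = 4/3.
Single-dose peak C₀ = D/Vd = 2520/120 = 21 μg/mL.
Steady-state peak Cmax,ss = C₀·R = 21 × 4/3 ≈ 28.000 μg/mL.
Steady-state trough Cmin,ss = Cmax,ss·f ≈ 28.000 × 0.25 ≈ 7.000 μg/mL.
Trough 7.0 μg/mL vs MEC 11 μg/mL: subtherapeutic.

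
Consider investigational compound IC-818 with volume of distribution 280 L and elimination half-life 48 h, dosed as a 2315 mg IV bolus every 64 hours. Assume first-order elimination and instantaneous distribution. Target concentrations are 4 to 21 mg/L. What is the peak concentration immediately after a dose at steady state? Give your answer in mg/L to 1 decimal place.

13.7 mg/L

τ/t½ = 64/48 ≈ 1.3333, so fraction remaining f = (1/2)^(64/48) ≈ 0.3969.
Accumulation ratio R = 1/(1 − f) ≈ 1/0.6031 ≈ 1.6581.
Single-dose peak C₀ = D/Vd = 2315/280 ≈ 8.268 mg/L.
Steady-state peak Cmax,ss = C₀·R ≈ 8.268 × 1.6581 ≈ 13.709 mg/L.
Peak 13.7 mg/L vs MTC 21 mg/L: below toxic threshold.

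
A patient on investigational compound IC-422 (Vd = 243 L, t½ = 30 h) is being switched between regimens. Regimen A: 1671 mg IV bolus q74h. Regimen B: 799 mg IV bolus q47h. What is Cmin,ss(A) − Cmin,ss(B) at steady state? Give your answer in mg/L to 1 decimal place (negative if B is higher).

Regimen A: f = (1/2)^(74/30) ≈ 0.1809; Cmin,ss = (1671/243)·f/(1−f) ≈ 1.519 mg/L.
Regimen B: f = (1/2)^(47/30) ≈ 0.3376; Cmin,ss = (799/243)·f/(1−f) ≈ 1.676 mg/L.
Difference ≈ 1.519 − 1.676 ≈ -0.157 mg/L.

-0.2 mg/L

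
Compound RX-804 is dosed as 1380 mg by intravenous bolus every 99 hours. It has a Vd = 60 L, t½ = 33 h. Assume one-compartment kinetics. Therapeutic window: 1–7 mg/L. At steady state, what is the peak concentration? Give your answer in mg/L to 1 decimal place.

26.3 mg/L

The dosing interval is 3 half-lives, so f = 2^(−3) = 0.125.
Accumulation ratio R = 1/(1 − f) = 1/0.875 = 8/7.
Single-dose peak C₀ = D/Vd = 1380/60 = 23 mg/L.
Steady-state peak Cmax,ss = C₀·R = 23 × 8/7 ≈ 26.286 mg/L.
Peak 26.3 mg/L vs MTC 7 mg/L: exceeds toxic threshold.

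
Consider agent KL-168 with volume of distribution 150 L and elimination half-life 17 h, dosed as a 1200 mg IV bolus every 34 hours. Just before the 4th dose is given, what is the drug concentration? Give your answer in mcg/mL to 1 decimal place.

f = (1/2)^(τ/t½) = (1/2)^(34/17) ≈ 0.2500.
C₀ = D/Vd = 1200/150 ≈ 8.000 mcg/mL.
Before the 4th dose, 3 doses have been given. Superposition: Cmin = C₀·(f + f² + … + f^3).
≈ 8.000 × (0.2500 + 0.0625 + 0.0156) ≈ 8.000 × 0.3281 ≈ 2.625 mcg/mL.

2.6 mcg/mL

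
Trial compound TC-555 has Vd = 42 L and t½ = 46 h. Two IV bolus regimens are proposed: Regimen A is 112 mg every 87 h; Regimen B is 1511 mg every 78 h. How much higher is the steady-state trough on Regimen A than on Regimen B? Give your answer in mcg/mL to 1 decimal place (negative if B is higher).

Regimen A: f = (1/2)^(87/46) ≈ 0.2696; Cmin,ss = (112/42)·f/(1−f) ≈ 0.984 mcg/mL.
Regimen B: f = (1/2)^(78/46) ≈ 0.3087; Cmin,ss = (1511/42)·f/(1−f) ≈ 16.065 mcg/mL.
Difference ≈ 0.984 − 16.065 ≈ -15.081 mcg/mL.

-15.1 mcg/mL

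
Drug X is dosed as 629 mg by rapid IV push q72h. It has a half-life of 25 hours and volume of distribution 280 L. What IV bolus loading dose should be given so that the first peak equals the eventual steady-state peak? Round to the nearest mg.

f = (1/2)^(72/25) ≈ 0.135842; accumulation ratio R = 1/(1−f) ≈ 1.15720.
Loading dose to hit Cmax,ss on first dose: D_load = D_maint·R ≈ 629 × 1.15720 ≈ 727.88 mg.

728 mg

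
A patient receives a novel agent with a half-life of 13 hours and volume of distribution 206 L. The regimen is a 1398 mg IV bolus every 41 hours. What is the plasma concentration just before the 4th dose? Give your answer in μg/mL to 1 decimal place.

0.9 μg/mL

f = (1/2)^(τ/t½) = (1/2)^(41/13) ≈ 0.1124.
C₀ = D/Vd = 1398/206 ≈ 6.786 μg/mL.
Before the 4th dose, 3 doses have been given. Superposition: Cmin = C₀·(f + f² + … + f^3).
≈ 6.786 × (0.1124 + 0.0126 + 0.0014) ≈ 6.786 × 0.1264 ≈ 0.858 μg/mL.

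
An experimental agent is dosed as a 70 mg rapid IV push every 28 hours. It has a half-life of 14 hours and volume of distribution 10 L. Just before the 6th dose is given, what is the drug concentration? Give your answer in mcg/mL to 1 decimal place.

2.3 mcg/mL

f = (1/2)^(τ/t½) = (1/2)^(28/14) ≈ 0.2500.
C₀ = D/Vd = 70/10 ≈ 7.000 mcg/mL.
Before the 6th dose, 5 doses have been given. Superposition: Cmin = C₀·(f + f² + … + f^5).
≈ 7.000 × (0.2500 + 0.0625 + 0.0156 + 0.0039 + 0.0010) ≈ 7.000 × 0.3330 ≈ 2.331 mcg/mL.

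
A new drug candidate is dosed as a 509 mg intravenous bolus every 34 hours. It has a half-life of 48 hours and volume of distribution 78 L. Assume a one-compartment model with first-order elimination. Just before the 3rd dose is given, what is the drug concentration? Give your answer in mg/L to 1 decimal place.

6.4 mg/L

f = (1/2)^(τ/t½) = (1/2)^(34/48) ≈ 0.6120.
C₀ = D/Vd = 509/78 ≈ 6.526 mg/L.
Before the 3rd dose, 2 doses have been given. Superposition: Cmin = C₀·(f + f²).
≈ 6.526 × (0.6120 + 0.3745) ≈ 6.526 × 0.9865 ≈ 6.438 mg/L.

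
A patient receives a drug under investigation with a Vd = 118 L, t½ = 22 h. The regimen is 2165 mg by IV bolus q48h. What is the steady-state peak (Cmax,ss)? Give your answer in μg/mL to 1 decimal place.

k = ln2/t½ = ln2/22 ≈ 0.031507 h⁻¹; fraction remaining f = e^(−kτ) = e^(−0.031507×48) ≈ 0.2204.
Accumulation ratio R = 1/(1 − f) ≈ 1/0.7796 ≈ 1.2827.
Single-dose peak C₀ = D/Vd = 2165/118 ≈ 18.347 μg/mL.
Steady-state peak Cmax,ss = C₀·R ≈ 18.347 × 1.2827 ≈ 23.534 μg/mL.

23.5 μg/mL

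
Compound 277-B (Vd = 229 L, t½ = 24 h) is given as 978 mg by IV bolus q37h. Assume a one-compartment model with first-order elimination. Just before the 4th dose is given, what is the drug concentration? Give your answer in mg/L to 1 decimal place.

f = (1/2)^(τ/t½) = (1/2)^(37/24) ≈ 0.3435.
C₀ = D/Vd = 978/229 ≈ 4.271 mg/L.
Before the 4th dose, 3 doses have been given. Superposition: Cmin = C₀·(f + f² + … + f^3).
≈ 4.271 × (0.3435 + 0.1180 + 0.0405) ≈ 4.271 × 0.5020 ≈ 2.144 mg/L.

2.1 mg/L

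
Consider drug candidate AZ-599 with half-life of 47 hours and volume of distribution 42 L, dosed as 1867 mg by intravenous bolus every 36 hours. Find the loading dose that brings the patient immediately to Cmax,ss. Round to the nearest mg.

4532 mg

f = (1/2)^(36/47) ≈ 0.588063; accumulation ratio R = 1/(1−f) ≈ 2.42756.
Loading dose to hit Cmax,ss on first dose: D_load = D_maint·R ≈ 1867 × 2.42756 ≈ 4532.25 mg.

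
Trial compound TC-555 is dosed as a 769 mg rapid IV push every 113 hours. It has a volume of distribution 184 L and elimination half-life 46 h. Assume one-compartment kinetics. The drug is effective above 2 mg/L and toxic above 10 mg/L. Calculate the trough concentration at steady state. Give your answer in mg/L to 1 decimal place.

τ/t½ = 113/46 ≈ 2.4565, so fraction remaining f = (1/2)^(113/46) ≈ 0.1822.
Single-dose peak C₀ = D/Vd = 769/184 ≈ 4.179 mg/L.
Steady-state trough Cmin,ss = C₀·f/(1−f) ≈ 4.179 × 0.1822/0.8178 ≈ 0.931 mg/L.
Trough 0.9 mg/L vs MEC 2 mg/L: subtherapeutic.

0.9 mg/L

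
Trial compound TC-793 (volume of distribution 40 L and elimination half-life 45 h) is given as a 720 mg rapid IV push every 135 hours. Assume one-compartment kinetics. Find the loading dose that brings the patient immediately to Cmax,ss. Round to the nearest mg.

823 mg

f = (1/2)^(135/45) ≈ 0.125000; accumulation ratio R = 1/(1−f) ≈ 1.14286.
Loading dose to hit Cmax,ss on first dose: D_load = D_maint·R ≈ 720 × 1.14286 ≈ 822.86 mg.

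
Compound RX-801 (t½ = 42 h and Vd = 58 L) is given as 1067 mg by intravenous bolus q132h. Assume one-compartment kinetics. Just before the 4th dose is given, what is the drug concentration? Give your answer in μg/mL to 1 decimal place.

f = (1/2)^(τ/t½) = (1/2)^(132/42) ≈ 0.1132.
C₀ = D/Vd = 1067/58 ≈ 18.397 μg/mL.
Before the 4th dose, 3 doses have been given. Superposition: Cmin = C₀·(f + f² + … + f^3).
≈ 18.397 × (0.1132 + 0.0128 + 0.0015) ≈ 18.397 × 0.1275 ≈ 2.346 μg/mL.

2.3 μg/mL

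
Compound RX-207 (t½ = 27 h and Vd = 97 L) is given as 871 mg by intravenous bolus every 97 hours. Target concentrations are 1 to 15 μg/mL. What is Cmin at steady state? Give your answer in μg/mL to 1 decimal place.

τ/t½ = 97/27 ≈ 3.5926, so fraction remaining f = (1/2)^(97/27) ≈ 0.0829.
Each bolus raises the concentration by D/Vd = 871/97 ≈ 8.979 μg/mL.
Steady-state trough Cmin,ss = C₀·f/(1−f) ≈ 8.979 × 0.0829/0.9171 ≈ 0.812 μg/mL.
Trough 0.8 μg/mL vs MEC 1 μg/mL: subtherapeutic.

0.8 μg/mL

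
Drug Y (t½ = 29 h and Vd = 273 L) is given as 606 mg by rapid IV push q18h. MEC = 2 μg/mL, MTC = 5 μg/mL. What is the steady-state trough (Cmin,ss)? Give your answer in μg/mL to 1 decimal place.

4.1 μg/mL

k = ln2/t½ = ln2/29 ≈ 0.023902 h⁻¹; fraction remaining f = e^(−kτ) = e^(−0.023902×18) ≈ 0.6504.
At steady state, accumulation factor R = 1/(1 − e^(−kτ)) ≈ 2.8604.
Single-dose peak C₀ = D/Vd = 606/273 ≈ 2.220 μg/mL.
Cmax,ss = C₀/(1 − f) ≈ 2.220/0.3496 ≈ 6.350 μg/mL.
Steady-state trough Cmin,ss = Cmax,ss·f ≈ 6.350 × 0.6504 ≈ 4.130 μg/mL.
Trough 4.1 μg/mL vs MEC 2 μg/mL: adequate.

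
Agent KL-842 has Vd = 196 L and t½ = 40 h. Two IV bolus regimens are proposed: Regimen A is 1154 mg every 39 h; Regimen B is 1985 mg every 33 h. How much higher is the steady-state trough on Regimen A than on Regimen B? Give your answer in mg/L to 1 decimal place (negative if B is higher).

-7.0 mg/L

Regimen A: f = (1/2)^(39/40) ≈ 0.5087; Cmin,ss = (1154/196)·f/(1−f) ≈ 6.096 mg/L.
Regimen B: f = (1/2)^(33/40) ≈ 0.5645; Cmin,ss = (1985/196)·f/(1−f) ≈ 13.127 mg/L.
Difference ≈ 6.096 − 13.127 ≈ -7.031 mg/L.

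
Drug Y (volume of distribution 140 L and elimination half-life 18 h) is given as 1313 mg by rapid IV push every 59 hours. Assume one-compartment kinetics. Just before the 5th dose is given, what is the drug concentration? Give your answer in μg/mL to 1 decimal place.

f = (1/2)^(τ/t½) = (1/2)^(59/18) ≈ 0.1031.
C₀ = D/Vd = 1313/140 ≈ 9.379 μg/mL.
Before the 5th dose, 4 doses have been given. Superposition: Cmin = C₀·(f + f² + … + f^4).
≈ 9.379 × (0.1031 + 0.0106 + 0.0011 + 0.0001) ≈ 9.379 × 0.1149 ≈ 1.078 μg/mL.

1.1 μg/mL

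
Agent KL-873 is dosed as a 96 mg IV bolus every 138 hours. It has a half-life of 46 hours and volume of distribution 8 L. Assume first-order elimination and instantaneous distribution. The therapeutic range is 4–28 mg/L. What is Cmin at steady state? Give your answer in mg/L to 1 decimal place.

1.7 mg/L

The dosing interval is 3 half-lives, so f = 2^(−3) = 0.125.
Accumulation ratio R = 1/(1 − f) = 1/0.875 = 8/7.
Single-dose peak C₀ = D/Vd = 96/8 = 12 mg/L.
Steady-state peak Cmax,ss = C₀·R = 12 × 8/7 ≈ 13.714 mg/L.
Steady-state trough Cmin,ss = Cmax,ss·f ≈ 13.714 × 0.125 ≈ 1.714 mg/L.
Trough 1.7 mg/L vs MEC 4 mg/L: subtherapeutic.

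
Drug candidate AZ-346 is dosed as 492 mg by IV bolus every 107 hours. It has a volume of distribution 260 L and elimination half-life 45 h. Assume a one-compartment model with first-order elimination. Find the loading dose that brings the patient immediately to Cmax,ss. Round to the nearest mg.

609 mg

f = (1/2)^(107/45) ≈ 0.192406; accumulation ratio R = 1/(1−f) ≈ 1.23825.
Loading dose to hit Cmax,ss on first dose: D_load = D_maint·R ≈ 492 × 1.23825 ≈ 609.22 mg.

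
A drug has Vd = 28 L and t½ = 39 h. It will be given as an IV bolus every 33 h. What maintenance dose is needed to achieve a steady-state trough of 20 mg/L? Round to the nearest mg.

447 mg

τ/t½ = 33/39 ≈ 0.84615, so f = (1/2)^(33/39) ≈ 0.556266.
Cmin,ss = (D/Vd)·f/(1−f), so D = Cmin,ss·Vd·(1−f)/f.
D = 20 × 28 × (1−f)/f ≈ 20 × 28 × 0.79770 ≈ 446.71 mg.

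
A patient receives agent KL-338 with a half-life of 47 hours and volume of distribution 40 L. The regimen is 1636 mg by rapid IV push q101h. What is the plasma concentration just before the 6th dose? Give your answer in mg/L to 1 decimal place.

11.9 mg/L

f = (1/2)^(τ/t½) = (1/2)^(101/47) ≈ 0.2255.
C₀ = D/Vd = 1636/40 ≈ 40.900 mg/L.
Before the 6th dose, 5 doses have been given. Superposition: Cmin = C₀·(f + f² + … + f^5).
≈ 40.900 × (0.2255 + 0.0509 + 0.0115 + 0.0026 + 0.0006) ≈ 40.900 × 0.2911 ≈ 11.906 mg/L.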